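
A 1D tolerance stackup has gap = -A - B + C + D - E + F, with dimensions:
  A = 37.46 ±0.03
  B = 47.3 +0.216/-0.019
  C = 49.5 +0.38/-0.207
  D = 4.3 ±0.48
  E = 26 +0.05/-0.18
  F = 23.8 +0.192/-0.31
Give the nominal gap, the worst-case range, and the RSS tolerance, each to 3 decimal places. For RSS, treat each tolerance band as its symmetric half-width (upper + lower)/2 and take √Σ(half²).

Stack each dimension's contribution:
  -A: nom -37.460 → Σnom=-37.460; wc +0.030/-0.030 → slack +0.030/-0.030; half-tol=0.030, Σhalf²=0.000900
  -B: nom -47.300 → Σnom=-84.760; wc +0.019/-0.216 → slack +0.049/-0.246; half-tol=0.117, Σhalf²=0.014706
  +C: nom +49.500 → Σnom=-35.260; wc +0.380/-0.207 → slack +0.429/-0.453; half-tol=0.293, Σhalf²=0.100848
  +D: nom +4.300 → Σnom=-30.960; wc +0.480/-0.480 → slack +0.909/-0.933; half-tol=0.480, Σhalf²=0.331249
  -E: nom -26.000 → Σnom=-56.960; wc +0.180/-0.050 → slack +1.089/-0.983; half-tol=0.115, Σhalf²=0.344473
  +F: nom +23.800 → Σnom=-33.160; wc +0.192/-0.310 → slack +1.281/-1.293; half-tol=0.251, Σhalf²=0.407474
Nominal = -33.160. Worst-case = [-33.160 - 1.293, -33.160 + 1.281] = [-34.453, -31.879]. RSS = √0.407474 = 0.638.

nominal=-33.160 wc=[-34.453,-31.879] rss=0.638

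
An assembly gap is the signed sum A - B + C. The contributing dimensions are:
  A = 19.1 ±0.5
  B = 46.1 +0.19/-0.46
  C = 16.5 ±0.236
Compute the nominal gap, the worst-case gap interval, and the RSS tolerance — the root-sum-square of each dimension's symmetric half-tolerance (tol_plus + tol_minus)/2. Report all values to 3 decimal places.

nominal=-10.500 wc=[-11.426,-9.304] rss=0.641

Stack each dimension's contribution:
  +A: nom +19.100 → Σnom=19.100; wc +0.500/-0.500 → slack +0.500/-0.500; half-tol=0.500, Σhalf²=0.250000
  -B: nom -46.100 → Σnom=-27.000; wc +0.460/-0.190 → slack +0.960/-0.690; half-tol=0.325, Σhalf²=0.355625
  +C: nom +16.500 → Σnom=-10.500; wc +0.236/-0.236 → slack +1.196/-0.926; half-tol=0.236, Σhalf²=0.411321
Nominal = -10.500. Worst-case = [-10.500 - 0.926, -10.500 + 1.196] = [-11.426, -9.304]. RSS = √0.411321 = 0.641.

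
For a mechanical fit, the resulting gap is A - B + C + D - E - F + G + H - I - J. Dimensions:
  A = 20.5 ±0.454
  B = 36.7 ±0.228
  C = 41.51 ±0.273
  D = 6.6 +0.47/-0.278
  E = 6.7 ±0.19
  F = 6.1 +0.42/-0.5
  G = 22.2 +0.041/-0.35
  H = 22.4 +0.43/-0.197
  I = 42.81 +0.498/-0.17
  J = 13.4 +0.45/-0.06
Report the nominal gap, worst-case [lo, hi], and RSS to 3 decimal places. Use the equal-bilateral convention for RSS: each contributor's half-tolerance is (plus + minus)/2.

nominal=7.500 wc=[4.162,10.316] rss=1.017

Stack each dimension's contribution:
  +A: nom +20.500 → Σnom=20.500; wc +0.454/-0.454 → slack +0.454/-0.454; half-tol=0.454, Σhalf²=0.206116
  -B: nom -36.700 → Σnom=-16.200; wc +0.228/-0.228 → slack +0.682/-0.682; half-tol=0.228, Σhalf²=0.258100
  +C: nom +41.510 → Σnom=25.310; wc +0.273/-0.273 → slack +0.955/-0.955; half-tol=0.273, Σhalf²=0.332629
  +D: nom +6.600 → Σnom=31.910; wc +0.470/-0.278 → slack +1.425/-1.233; half-tol=0.374, Σhalf²=0.472505
  -E: nom -6.700 → Σnom=25.210; wc +0.190/-0.190 → slack +1.615/-1.423; half-tol=0.190, Σhalf²=0.508605
  -F: nom -6.100 → Σnom=19.110; wc +0.500/-0.420 → slack +2.115/-1.843; half-tol=0.460, Σhalf²=0.720205
  +G: nom +22.200 → Σnom=41.310; wc +0.041/-0.350 → slack +2.156/-2.193; half-tol=0.195, Σhalf²=0.758425
  +H: nom +22.400 → Σnom=63.710; wc +0.430/-0.197 → slack +2.586/-2.390; half-tol=0.314, Σhalf²=0.856707
  -I: nom -42.810 → Σnom=20.900; wc +0.170/-0.498 → slack +2.756/-2.888; half-tol=0.334, Σhalf²=0.968263
  -J: nom -13.400 → Σnom=7.500; wc +0.060/-0.450 → slack +2.816/-3.338; half-tol=0.255, Σhalf²=1.033288
Nominal = 7.500. Worst-case = [7.500 - 3.338, 7.500 + 2.816] = [4.162, 10.316]. RSS = √1.033288 = 1.017.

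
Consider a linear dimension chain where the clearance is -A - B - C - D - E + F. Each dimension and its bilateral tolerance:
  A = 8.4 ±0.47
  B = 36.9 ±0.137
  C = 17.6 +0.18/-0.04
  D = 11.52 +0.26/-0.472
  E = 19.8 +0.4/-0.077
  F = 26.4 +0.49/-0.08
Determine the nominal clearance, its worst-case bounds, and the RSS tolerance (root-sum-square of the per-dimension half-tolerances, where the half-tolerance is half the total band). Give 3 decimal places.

Stack each dimension's contribution:
  -A: nom -8.400 → Σnom=-8.400; wc +0.470/-0.470 → slack +0.470/-0.470; half-tol=0.470, Σhalf²=0.220900
  -B: nom -36.900 → Σnom=-45.300; wc +0.137/-0.137 → slack +0.607/-0.607; half-tol=0.137, Σhalf²=0.239669
  -C: nom -17.600 → Σnom=-62.900; wc +0.040/-0.180 → slack +0.647/-0.787; half-tol=0.110, Σhalf²=0.251769
  -D: nom -11.520 → Σnom=-74.420; wc +0.472/-0.260 → slack +1.119/-1.047; half-tol=0.366, Σhalf²=0.385725
  -E: nom -19.800 → Σnom=-94.220; wc +0.077/-0.400 → slack +1.196/-1.447; half-tol=0.239, Σhalf²=0.442607
  +F: nom +26.400 → Σnom=-67.820; wc +0.490/-0.080 → slack +1.686/-1.527; half-tol=0.285, Σhalf²=0.523832
Nominal = -67.820. Worst-case = [-67.820 - 1.527, -67.820 + 1.686] = [-69.347, -66.134]. RSS = √0.523832 = 0.724.

nominal=-67.820 wc=[-69.347,-66.134] rss=0.724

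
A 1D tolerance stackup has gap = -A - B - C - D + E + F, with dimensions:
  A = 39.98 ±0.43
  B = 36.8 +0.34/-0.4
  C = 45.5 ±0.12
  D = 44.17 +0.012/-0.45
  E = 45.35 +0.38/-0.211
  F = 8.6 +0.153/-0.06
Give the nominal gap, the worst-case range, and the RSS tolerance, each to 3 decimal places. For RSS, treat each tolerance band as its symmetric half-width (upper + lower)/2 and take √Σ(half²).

nominal=-112.500 wc=[-113.673,-110.567] rss=0.699

Stack each dimension's contribution:
  -A: nom -39.980 → Σnom=-39.980; wc +0.430/-0.430 → slack +0.430/-0.430; half-tol=0.430, Σhalf²=0.184900
  -B: nom -36.800 → Σnom=-76.780; wc +0.400/-0.340 → slack +0.830/-0.770; half-tol=0.370, Σhalf²=0.321800
  -C: nom -45.500 → Σnom=-122.280; wc +0.120/-0.120 → slack +0.950/-0.890; half-tol=0.120, Σhalf²=0.336200
  -D: nom -44.170 → Σnom=-166.450; wc +0.450/-0.012 → slack +1.400/-0.902; half-tol=0.231, Σhalf²=0.389561
  +E: nom +45.350 → Σnom=-121.100; wc +0.380/-0.211 → slack +1.780/-1.113; half-tol=0.295, Σhalf²=0.476881
  +F: nom +8.600 → Σnom=-112.500; wc +0.153/-0.060 → slack +1.933/-1.173; half-tol=0.106, Σhalf²=0.488223
Nominal = -112.500. Worst-case = [-112.500 - 1.173, -112.500 + 1.933] = [-113.673, -110.567]. RSS = √0.488223 = 0.699.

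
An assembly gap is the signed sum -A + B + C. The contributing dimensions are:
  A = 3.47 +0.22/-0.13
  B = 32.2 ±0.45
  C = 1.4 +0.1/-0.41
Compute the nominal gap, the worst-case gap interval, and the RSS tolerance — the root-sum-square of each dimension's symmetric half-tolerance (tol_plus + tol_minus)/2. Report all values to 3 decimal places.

nominal=30.130 wc=[29.050,30.810] rss=0.546

Stack each dimension's contribution:
  -A: nom -3.470 → Σnom=-3.470; wc +0.130/-0.220 → slack +0.130/-0.220; half-tol=0.175, Σhalf²=0.030625
  +B: nom +32.200 → Σnom=28.730; wc +0.450/-0.450 → slack +0.580/-0.670; half-tol=0.450, Σhalf²=0.233125
  +C: nom +1.400 → Σnom=30.130; wc +0.100/-0.410 → slack +0.680/-1.080; half-tol=0.255, Σhalf²=0.298150
Nominal = 30.130. Worst-case = [30.130 - 1.080, 30.130 + 0.680] = [29.050, 30.810]. RSS = √0.298150 = 0.546.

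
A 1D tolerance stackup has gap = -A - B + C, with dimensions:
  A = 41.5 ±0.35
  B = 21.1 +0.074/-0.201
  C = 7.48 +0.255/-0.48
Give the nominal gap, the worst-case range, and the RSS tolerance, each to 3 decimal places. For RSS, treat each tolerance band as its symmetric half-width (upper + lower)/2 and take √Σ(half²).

nominal=-55.120 wc=[-56.024,-54.314] rss=0.526

Stack each dimension's contribution:
  -A: nom -41.500 → Σnom=-41.500; wc +0.350/-0.350 → slack +0.350/-0.350; half-tol=0.350, Σhalf²=0.122500
  -B: nom -21.100 → Σnom=-62.600; wc +0.201/-0.074 → slack +0.551/-0.424; half-tol=0.138, Σhalf²=0.141406
  +C: nom +7.480 → Σnom=-55.120; wc +0.255/-0.480 → slack +0.806/-0.904; half-tol=0.367, Σhalf²=0.276462
Nominal = -55.120. Worst-case = [-55.120 - 0.904, -55.120 + 0.806] = [-56.024, -54.314]. RSS = √0.276462 = 0.526.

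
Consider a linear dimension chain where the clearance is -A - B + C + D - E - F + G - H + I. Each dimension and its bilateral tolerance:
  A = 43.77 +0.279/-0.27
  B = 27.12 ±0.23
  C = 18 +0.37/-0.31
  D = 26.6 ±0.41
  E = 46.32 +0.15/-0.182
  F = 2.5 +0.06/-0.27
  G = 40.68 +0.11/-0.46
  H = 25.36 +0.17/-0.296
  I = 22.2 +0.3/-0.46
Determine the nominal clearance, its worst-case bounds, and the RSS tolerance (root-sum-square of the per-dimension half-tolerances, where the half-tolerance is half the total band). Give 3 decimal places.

nominal=-37.590 wc=[-40.119,-35.152] rss=0.864

Stack each dimension's contribution:
  -A: nom -43.770 → Σnom=-43.770; wc +0.270/-0.279 → slack +0.270/-0.279; half-tol=0.275, Σhalf²=0.075350
  -B: nom -27.120 → Σnom=-70.890; wc +0.230/-0.230 → slack +0.500/-0.509; half-tol=0.230, Σhalf²=0.128250
  +C: nom +18.000 → Σnom=-52.890; wc +0.370/-0.310 → slack +0.870/-0.819; half-tol=0.340, Σhalf²=0.243850
  +D: nom +26.600 → Σnom=-26.290; wc +0.410/-0.410 → slack +1.280/-1.229; half-tol=0.410, Σhalf²=0.411950
  -E: nom -46.320 → Σnom=-72.610; wc +0.182/-0.150 → slack +1.462/-1.379; half-tol=0.166, Σhalf²=0.439506
  -F: nom -2.500 → Σnom=-75.110; wc +0.270/-0.060 → slack +1.732/-1.439; half-tol=0.165, Σhalf²=0.466731
  +G: nom +40.680 → Σnom=-34.430; wc +0.110/-0.460 → slack +1.842/-1.899; half-tol=0.285, Σhalf²=0.547956
  -H: nom -25.360 → Σnom=-59.790; wc +0.296/-0.170 → slack +2.138/-2.069; half-tol=0.233, Σhalf²=0.602245
  +I: nom +22.200 → Σnom=-37.590; wc +0.300/-0.460 → slack +2.438/-2.529; half-tol=0.380, Σhalf²=0.746645
Nominal = -37.590. Worst-case = [-37.590 - 2.529, -37.590 + 2.438] = [-40.119, -35.152]. RSS = √0.746645 = 0.864.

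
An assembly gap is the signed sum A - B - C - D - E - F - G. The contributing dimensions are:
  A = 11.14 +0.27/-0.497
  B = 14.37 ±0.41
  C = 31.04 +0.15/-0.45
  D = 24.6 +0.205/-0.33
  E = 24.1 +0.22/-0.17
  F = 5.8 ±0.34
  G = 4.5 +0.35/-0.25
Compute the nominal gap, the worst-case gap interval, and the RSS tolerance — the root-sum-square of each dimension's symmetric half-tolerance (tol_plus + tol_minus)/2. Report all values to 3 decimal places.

Stack each dimension's contribution:
  +A: nom +11.140 → Σnom=11.140; wc +0.270/-0.497 → slack +0.270/-0.497; half-tol=0.384, Σhalf²=0.147072
  -B: nom -14.370 → Σnom=-3.230; wc +0.410/-0.410 → slack +0.680/-0.907; half-tol=0.410, Σhalf²=0.315172
  -C: nom -31.040 → Σnom=-34.270; wc +0.450/-0.150 → slack +1.130/-1.057; half-tol=0.300, Σhalf²=0.405172
  -D: nom -24.600 → Σnom=-58.870; wc +0.330/-0.205 → slack +1.460/-1.262; half-tol=0.268, Σhalf²=0.476728
  -E: nom -24.100 → Σnom=-82.970; wc +0.170/-0.220 → slack +1.630/-1.482; half-tol=0.195, Σhalf²=0.514753
  -F: nom -5.800 → Σnom=-88.770; wc +0.340/-0.340 → slack +1.970/-1.822; half-tol=0.340, Σhalf²=0.630354
  -G: nom -4.500 → Σnom=-93.270; wc +0.250/-0.350 → slack +2.220/-2.172; half-tol=0.300, Σhalf²=0.720353
Nominal = -93.270. Worst-case = [-93.270 - 2.172, -93.270 + 2.220] = [-95.442, -91.050]. RSS = √0.720353 = 0.849.

nominal=-93.270 wc=[-95.442,-91.050] rss=0.849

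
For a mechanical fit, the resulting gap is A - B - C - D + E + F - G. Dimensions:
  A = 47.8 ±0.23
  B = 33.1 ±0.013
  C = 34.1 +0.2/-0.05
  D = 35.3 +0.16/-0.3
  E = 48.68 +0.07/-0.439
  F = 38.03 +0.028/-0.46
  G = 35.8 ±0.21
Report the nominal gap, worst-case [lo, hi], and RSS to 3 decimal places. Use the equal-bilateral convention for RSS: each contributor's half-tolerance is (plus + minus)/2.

Stack each dimension's contribution:
  +A: nom +47.800 → Σnom=47.800; wc +0.230/-0.230 → slack +0.230/-0.230; half-tol=0.230, Σhalf²=0.052900
  -B: nom -33.100 → Σnom=14.700; wc +0.013/-0.013 → slack +0.243/-0.243; half-tol=0.013, Σhalf²=0.053069
  -C: nom -34.100 → Σnom=-19.400; wc +0.050/-0.200 → slack +0.293/-0.443; half-tol=0.125, Σhalf²=0.068694
  -D: nom -35.300 → Σnom=-54.700; wc +0.300/-0.160 → slack +0.593/-0.603; half-tol=0.230, Σhalf²=0.121594
  +E: nom +48.680 → Σnom=-6.020; wc +0.070/-0.439 → slack +0.663/-1.042; half-tol=0.255, Σhalf²=0.186364
  +F: nom +38.030 → Σnom=32.010; wc +0.028/-0.460 → slack +0.691/-1.502; half-tol=0.244, Σhalf²=0.245900
  -G: nom -35.800 → Σnom=-3.790; wc +0.210/-0.210 → slack +0.901/-1.712; half-tol=0.210, Σhalf²=0.290000
Nominal = -3.790. Worst-case = [-3.790 - 1.712, -3.790 + 0.901] = [-5.502, -2.889]. RSS = √0.290000 = 0.539.

nominal=-3.790 wc=[-5.502,-2.889] rss=0.539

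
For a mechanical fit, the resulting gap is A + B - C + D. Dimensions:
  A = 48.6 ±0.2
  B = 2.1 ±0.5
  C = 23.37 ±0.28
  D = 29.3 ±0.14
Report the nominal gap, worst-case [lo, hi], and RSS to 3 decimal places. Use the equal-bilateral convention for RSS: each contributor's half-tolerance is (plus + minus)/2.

nominal=56.630 wc=[55.510,57.750] rss=0.623

Stack each dimension's contribution:
  +A: nom +48.600 → Σnom=48.600; wc +0.200/-0.200 → slack +0.200/-0.200; half-tol=0.200, Σhalf²=0.040000
  +B: nom +2.100 → Σnom=50.700; wc +0.500/-0.500 → slack +0.700/-0.700; half-tol=0.500, Σhalf²=0.290000
  -C: nom -23.370 → Σnom=27.330; wc +0.280/-0.280 → slack +0.980/-0.980; half-tol=0.280, Σhalf²=0.368400
  +D: nom +29.300 → Σnom=56.630; wc +0.140/-0.140 → slack +1.120/-1.120; half-tol=0.140, Σhalf²=0.388000
Nominal = 56.630. Worst-case = [56.630 - 1.120, 56.630 + 1.120] = [55.510, 57.750]. RSS = √0.388000 = 0.623.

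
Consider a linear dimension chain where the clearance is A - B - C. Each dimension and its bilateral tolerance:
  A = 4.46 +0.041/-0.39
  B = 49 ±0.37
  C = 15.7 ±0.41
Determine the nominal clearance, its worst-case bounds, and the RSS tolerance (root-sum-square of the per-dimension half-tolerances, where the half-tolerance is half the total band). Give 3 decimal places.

Stack each dimension's contribution:
  +A: nom +4.460 → Σnom=4.460; wc +0.041/-0.390 → slack +0.041/-0.390; half-tol=0.215, Σhalf²=0.046440
  -B: nom -49.000 → Σnom=-44.540; wc +0.370/-0.370 → slack +0.411/-0.760; half-tol=0.370, Σhalf²=0.183340
  -C: nom -15.700 → Σnom=-60.240; wc +0.410/-0.410 → slack +0.821/-1.170; half-tol=0.410, Σhalf²=0.351440
Nominal = -60.240. Worst-case = [-60.240 - 1.170, -60.240 + 0.821] = [-61.410, -59.419]. RSS = √0.351440 = 0.593.

nominal=-60.240 wc=[-61.410,-59.419] rss=0.593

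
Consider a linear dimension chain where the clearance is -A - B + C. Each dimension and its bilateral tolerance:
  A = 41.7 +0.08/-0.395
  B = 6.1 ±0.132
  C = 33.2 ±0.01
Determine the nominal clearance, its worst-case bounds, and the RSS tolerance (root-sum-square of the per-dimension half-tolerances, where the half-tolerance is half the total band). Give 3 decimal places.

nominal=-14.600 wc=[-14.822,-14.063] rss=0.272

Stack each dimension's contribution:
  -A: nom -41.700 → Σnom=-41.700; wc +0.395/-0.080 → slack +0.395/-0.080; half-tol=0.238, Σhalf²=0.056406
  -B: nom -6.100 → Σnom=-47.800; wc +0.132/-0.132 → slack +0.527/-0.212; half-tol=0.132, Σhalf²=0.073830
  +C: nom +33.200 → Σnom=-14.600; wc +0.010/-0.010 → slack +0.537/-0.222; half-tol=0.010, Σhalf²=0.073930
Nominal = -14.600. Worst-case = [-14.600 - 0.222, -14.600 + 0.537] = [-14.822, -14.063]. RSS = √0.073930 = 0.272.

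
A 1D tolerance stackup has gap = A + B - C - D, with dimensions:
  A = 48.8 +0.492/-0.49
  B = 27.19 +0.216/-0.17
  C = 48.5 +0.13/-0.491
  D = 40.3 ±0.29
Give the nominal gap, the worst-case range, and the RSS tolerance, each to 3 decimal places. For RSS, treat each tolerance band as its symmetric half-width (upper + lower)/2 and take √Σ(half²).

Stack each dimension's contribution:
  +A: nom +48.800 → Σnom=48.800; wc +0.492/-0.490 → slack +0.492/-0.490; half-tol=0.491, Σhalf²=0.241081
  +B: nom +27.190 → Σnom=75.990; wc +0.216/-0.170 → slack +0.708/-0.660; half-tol=0.193, Σhalf²=0.278330
  -C: nom -48.500 → Σnom=27.490; wc +0.491/-0.130 → slack +1.199/-0.790; half-tol=0.310, Σhalf²=0.374740
  -D: nom -40.300 → Σnom=-12.810; wc +0.290/-0.290 → slack +1.489/-1.080; half-tol=0.290, Σhalf²=0.458840
Nominal = -12.810. Worst-case = [-12.810 - 1.080, -12.810 + 1.489] = [-13.890, -11.321]. RSS = √0.458840 = 0.677.

nominal=-12.810 wc=[-13.890,-11.321] rss=0.677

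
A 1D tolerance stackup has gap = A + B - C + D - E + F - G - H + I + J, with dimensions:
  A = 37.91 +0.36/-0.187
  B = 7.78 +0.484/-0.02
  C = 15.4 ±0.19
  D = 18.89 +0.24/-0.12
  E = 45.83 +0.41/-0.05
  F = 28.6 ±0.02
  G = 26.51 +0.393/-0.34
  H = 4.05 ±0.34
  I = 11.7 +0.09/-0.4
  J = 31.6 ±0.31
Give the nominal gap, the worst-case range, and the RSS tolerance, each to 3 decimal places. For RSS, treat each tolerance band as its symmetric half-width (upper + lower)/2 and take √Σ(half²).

nominal=44.690 wc=[42.300,47.114] rss=0.816

Stack each dimension's contribution:
  +A: nom +37.910 → Σnom=37.910; wc +0.360/-0.187 → slack +0.360/-0.187; half-tol=0.273, Σhalf²=0.074802
  +B: nom +7.780 → Σnom=45.690; wc +0.484/-0.020 → slack +0.844/-0.207; half-tol=0.252, Σhalf²=0.138306
  -C: nom -15.400 → Σnom=30.290; wc +0.190/-0.190 → slack +1.034/-0.397; half-tol=0.190, Σhalf²=0.174406
  +D: nom +18.890 → Σnom=49.180; wc +0.240/-0.120 → slack +1.274/-0.517; half-tol=0.180, Σhalf²=0.206806
  -E: nom -45.830 → Σnom=3.350; wc +0.050/-0.410 → slack +1.324/-0.927; half-tol=0.230, Σhalf²=0.259706
  +F: nom +28.600 → Σnom=31.950; wc +0.020/-0.020 → slack +1.344/-0.947; half-tol=0.020, Σhalf²=0.260106
  -G: nom -26.510 → Σnom=5.440; wc +0.340/-0.393 → slack +1.684/-1.340; half-tol=0.367, Σhalf²=0.394429
  -H: nom -4.050 → Σnom=1.390; wc +0.340/-0.340 → slack +2.024/-1.680; half-tol=0.340, Σhalf²=0.510028
  +I: nom +11.700 → Σnom=13.090; wc +0.090/-0.400 → slack +2.114/-2.080; half-tol=0.245, Σhalf²=0.570053
  +J: nom +31.600 → Σnom=44.690; wc +0.310/-0.310 → slack +2.424/-2.390; half-tol=0.310, Σhalf²=0.666153
Nominal = 44.690. Worst-case = [44.690 - 2.390, 44.690 + 2.424] = [42.300, 47.114]. RSS = √0.666153 = 0.816.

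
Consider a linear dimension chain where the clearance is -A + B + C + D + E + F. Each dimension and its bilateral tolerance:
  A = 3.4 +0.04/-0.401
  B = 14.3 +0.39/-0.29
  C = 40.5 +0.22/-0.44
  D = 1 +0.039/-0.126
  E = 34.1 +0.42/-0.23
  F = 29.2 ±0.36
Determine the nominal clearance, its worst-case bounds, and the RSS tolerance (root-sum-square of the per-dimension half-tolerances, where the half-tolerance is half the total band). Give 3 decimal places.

Stack each dimension's contribution:
  -A: nom -3.400 → Σnom=-3.400; wc +0.401/-0.040 → slack +0.401/-0.040; half-tol=0.221, Σhalf²=0.048620
  +B: nom +14.300 → Σnom=10.900; wc +0.390/-0.290 → slack +0.791/-0.330; half-tol=0.340, Σhalf²=0.164220
  +C: nom +40.500 → Σnom=51.400; wc +0.220/-0.440 → slack +1.011/-0.770; half-tol=0.330, Σhalf²=0.273120
  +D: nom +1.000 → Σnom=52.400; wc +0.039/-0.126 → slack +1.050/-0.896; half-tol=0.083, Σhalf²=0.279927
  +E: nom +34.100 → Σnom=86.500; wc +0.420/-0.230 → slack +1.470/-1.126; half-tol=0.325, Σhalf²=0.385552
  +F: nom +29.200 → Σnom=115.700; wc +0.360/-0.360 → slack +1.830/-1.486; half-tol=0.360, Σhalf²=0.515151
Nominal = 115.700. Worst-case = [115.700 - 1.486, 115.700 + 1.830] = [114.214, 117.530]. RSS = √0.515151 = 0.718.

nominal=115.700 wc=[114.214,117.530] rss=0.718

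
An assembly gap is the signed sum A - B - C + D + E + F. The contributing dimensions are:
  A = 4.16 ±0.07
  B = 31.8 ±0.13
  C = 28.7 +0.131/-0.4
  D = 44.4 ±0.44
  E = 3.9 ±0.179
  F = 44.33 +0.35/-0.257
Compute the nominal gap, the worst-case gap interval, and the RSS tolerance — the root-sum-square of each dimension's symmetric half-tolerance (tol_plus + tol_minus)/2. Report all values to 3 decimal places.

Stack each dimension's contribution:
  +A: nom +4.160 → Σnom=4.160; wc +0.070/-0.070 → slack +0.070/-0.070; half-tol=0.070, Σhalf²=0.004900
  -B: nom -31.800 → Σnom=-27.640; wc +0.130/-0.130 → slack +0.200/-0.200; half-tol=0.130, Σhalf²=0.021800
  -C: nom -28.700 → Σnom=-56.340; wc +0.400/-0.131 → slack +0.600/-0.331; half-tol=0.266, Σhalf²=0.092290
  +D: nom +44.400 → Σnom=-11.940; wc +0.440/-0.440 → slack +1.040/-0.771; half-tol=0.440, Σhalf²=0.285890
  +E: nom +3.900 → Σnom=-8.040; wc +0.179/-0.179 → slack +1.219/-0.950; half-tol=0.179, Σhalf²=0.317931
  +F: nom +44.330 → Σnom=36.290; wc +0.350/-0.257 → slack +1.569/-1.207; half-tol=0.303, Σhalf²=0.410044
Nominal = 36.290. Worst-case = [36.290 - 1.207, 36.290 + 1.569] = [35.083, 37.859]. RSS = √0.410044 = 0.640.

nominal=36.290 wc=[35.083,37.859] rss=0.640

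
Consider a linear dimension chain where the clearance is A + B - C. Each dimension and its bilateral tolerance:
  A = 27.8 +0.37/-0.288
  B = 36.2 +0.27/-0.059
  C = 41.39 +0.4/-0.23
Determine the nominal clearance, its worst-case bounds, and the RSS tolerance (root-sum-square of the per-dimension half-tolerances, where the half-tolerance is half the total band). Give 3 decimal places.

Stack each dimension's contribution:
  +A: nom +27.800 → Σnom=27.800; wc +0.370/-0.288 → slack +0.370/-0.288; half-tol=0.329, Σhalf²=0.108241
  +B: nom +36.200 → Σnom=64.000; wc +0.270/-0.059 → slack +0.640/-0.347; half-tol=0.165, Σhalf²=0.135301
  -C: nom -41.390 → Σnom=22.610; wc +0.230/-0.400 → slack +0.870/-0.747; half-tol=0.315, Σhalf²=0.234526
Nominal = 22.610. Worst-case = [22.610 - 0.747, 22.610 + 0.870] = [21.863, 23.480]. RSS = √0.234526 = 0.484.

nominal=22.610 wc=[21.863,23.480] rss=0.484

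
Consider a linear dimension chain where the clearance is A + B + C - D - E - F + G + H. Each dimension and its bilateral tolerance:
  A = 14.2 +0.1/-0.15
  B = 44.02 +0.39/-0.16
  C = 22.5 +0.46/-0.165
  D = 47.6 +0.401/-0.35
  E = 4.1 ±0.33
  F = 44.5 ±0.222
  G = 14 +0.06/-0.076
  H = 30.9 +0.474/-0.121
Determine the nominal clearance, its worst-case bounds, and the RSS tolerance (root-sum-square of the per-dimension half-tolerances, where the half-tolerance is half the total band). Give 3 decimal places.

Stack each dimension's contribution:
  +A: nom +14.200 → Σnom=14.200; wc +0.100/-0.150 → slack +0.100/-0.150; half-tol=0.125, Σhalf²=0.015625
  +B: nom +44.020 → Σnom=58.220; wc +0.390/-0.160 → slack +0.490/-0.310; half-tol=0.275, Σhalf²=0.091250
  +C: nom +22.500 → Σnom=80.720; wc +0.460/-0.165 → slack +0.950/-0.475; half-tol=0.312, Σhalf²=0.188906
  -D: nom -47.600 → Σnom=33.120; wc +0.350/-0.401 → slack +1.300/-0.876; half-tol=0.376, Σhalf²=0.329906
  -E: nom -4.100 → Σnom=29.020; wc +0.330/-0.330 → slack +1.630/-1.206; half-tol=0.330, Σhalf²=0.438806
  -F: nom -44.500 → Σnom=-15.480; wc +0.222/-0.222 → slack +1.852/-1.428; half-tol=0.222, Σhalf²=0.488090
  +G: nom +14.000 → Σnom=-1.480; wc +0.060/-0.076 → slack +1.912/-1.504; half-tol=0.068, Σhalf²=0.492714
  +H: nom +30.900 → Σnom=29.420; wc +0.474/-0.121 → slack +2.386/-1.625; half-tol=0.297, Σhalf²=0.581221
Nominal = 29.420. Worst-case = [29.420 - 1.625, 29.420 + 2.386] = [27.795, 31.806]. RSS = √0.581221 = 0.762.

nominal=29.420 wc=[27.795,31.806] rss=0.762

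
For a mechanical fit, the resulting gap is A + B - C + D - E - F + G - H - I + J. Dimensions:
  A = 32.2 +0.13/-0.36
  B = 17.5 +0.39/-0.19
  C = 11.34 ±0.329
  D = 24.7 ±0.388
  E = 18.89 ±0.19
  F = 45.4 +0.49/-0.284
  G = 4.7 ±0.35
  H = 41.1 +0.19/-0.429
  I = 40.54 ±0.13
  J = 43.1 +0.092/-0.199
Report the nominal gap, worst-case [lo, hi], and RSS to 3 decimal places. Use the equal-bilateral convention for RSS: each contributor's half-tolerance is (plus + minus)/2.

nominal=-35.070 wc=[-37.886,-32.358] rss=0.919

Stack each dimension's contribution:
  +A: nom +32.200 → Σnom=32.200; wc +0.130/-0.360 → slack +0.130/-0.360; half-tol=0.245, Σhalf²=0.060025
  +B: nom +17.500 → Σnom=49.700; wc +0.390/-0.190 → slack +0.520/-0.550; half-tol=0.290, Σhalf²=0.144125
  -C: nom -11.340 → Σnom=38.360; wc +0.329/-0.329 → slack +0.849/-0.879; half-tol=0.329, Σhalf²=0.252366
  +D: nom +24.700 → Σnom=63.060; wc +0.388/-0.388 → slack +1.237/-1.267; half-tol=0.388, Σhalf²=0.402910
  -E: nom -18.890 → Σnom=44.170; wc +0.190/-0.190 → slack +1.427/-1.457; half-tol=0.190, Σhalf²=0.439010
  -F: nom -45.400 → Σnom=-1.230; wc +0.284/-0.490 → slack +1.711/-1.947; half-tol=0.387, Σhalf²=0.588779
  +G: nom +4.700 → Σnom=3.470; wc +0.350/-0.350 → slack +2.061/-2.297; half-tol=0.350, Σhalf²=0.711279
  -H: nom -41.100 → Σnom=-37.630; wc +0.429/-0.190 → slack +2.490/-2.487; half-tol=0.309, Σhalf²=0.807069
  -I: nom -40.540 → Σnom=-78.170; wc +0.130/-0.130 → slack +2.620/-2.617; half-tol=0.130, Σhalf²=0.823969
  +J: nom +43.100 → Σnom=-35.070; wc +0.092/-0.199 → slack +2.712/-2.816; half-tol=0.146, Σhalf²=0.845140
Nominal = -35.070. Worst-case = [-35.070 - 2.816, -35.070 + 2.712] = [-37.886, -32.358]. RSS = √0.845140 = 0.919.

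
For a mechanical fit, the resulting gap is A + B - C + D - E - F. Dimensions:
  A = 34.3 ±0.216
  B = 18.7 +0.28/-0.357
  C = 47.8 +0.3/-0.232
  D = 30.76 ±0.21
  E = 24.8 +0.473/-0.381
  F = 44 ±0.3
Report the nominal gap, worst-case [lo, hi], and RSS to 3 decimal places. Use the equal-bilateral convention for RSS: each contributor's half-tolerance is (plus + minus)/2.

Stack each dimension's contribution:
  +A: nom +34.300 → Σnom=34.300; wc +0.216/-0.216 → slack +0.216/-0.216; half-tol=0.216, Σhalf²=0.046656
  +B: nom +18.700 → Σnom=53.000; wc +0.280/-0.357 → slack +0.496/-0.573; half-tol=0.319, Σhalf²=0.148098
  -C: nom -47.800 → Σnom=5.200; wc +0.232/-0.300 → slack +0.728/-0.873; half-tol=0.266, Σhalf²=0.218854
  +D: nom +30.760 → Σnom=35.960; wc +0.210/-0.210 → slack +0.938/-1.083; half-tol=0.210, Σhalf²=0.262954
  -E: nom -24.800 → Σnom=11.160; wc +0.381/-0.473 → slack +1.319/-1.556; half-tol=0.427, Σhalf²=0.445283
  -F: nom -44.000 → Σnom=-32.840; wc +0.300/-0.300 → slack +1.619/-1.856; half-tol=0.300, Σhalf²=0.535283
Nominal = -32.840. Worst-case = [-32.840 - 1.856, -32.840 + 1.619] = [-34.696, -31.221]. RSS = √0.535283 = 0.732.

nominal=-32.840 wc=[-34.696,-31.221] rss=0.732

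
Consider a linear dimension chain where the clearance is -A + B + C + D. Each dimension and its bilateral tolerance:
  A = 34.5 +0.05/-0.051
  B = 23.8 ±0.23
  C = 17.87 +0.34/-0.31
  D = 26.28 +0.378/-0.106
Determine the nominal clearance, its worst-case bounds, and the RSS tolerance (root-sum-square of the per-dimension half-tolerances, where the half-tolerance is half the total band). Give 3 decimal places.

nominal=33.450 wc=[32.754,34.449] rss=0.469

Stack each dimension's contribution:
  -A: nom -34.500 → Σnom=-34.500; wc +0.051/-0.050 → slack +0.051/-0.050; half-tol=0.051, Σhalf²=0.002550
  +B: nom +23.800 → Σnom=-10.700; wc +0.230/-0.230 → slack +0.281/-0.280; half-tol=0.230, Σhalf²=0.055450
  +C: nom +17.870 → Σnom=7.170; wc +0.340/-0.310 → slack +0.621/-0.590; half-tol=0.325, Σhalf²=0.161075
  +D: nom +26.280 → Σnom=33.450; wc +0.378/-0.106 → slack +0.999/-0.696; half-tol=0.242, Σhalf²=0.219639
Nominal = 33.450. Worst-case = [33.450 - 0.696, 33.450 + 0.999] = [32.754, 34.449]. RSS = √0.219639 = 0.469.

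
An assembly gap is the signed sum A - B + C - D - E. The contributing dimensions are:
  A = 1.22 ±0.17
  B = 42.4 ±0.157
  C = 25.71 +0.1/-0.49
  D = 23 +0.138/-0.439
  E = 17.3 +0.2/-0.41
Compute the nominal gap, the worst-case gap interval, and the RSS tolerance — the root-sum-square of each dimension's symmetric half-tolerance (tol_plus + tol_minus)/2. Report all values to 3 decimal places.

nominal=-55.770 wc=[-56.925,-54.494] rss=0.563

Stack each dimension's contribution:
  +A: nom +1.220 → Σnom=1.220; wc +0.170/-0.170 → slack +0.170/-0.170; half-tol=0.170, Σhalf²=0.028900
  -B: nom -42.400 → Σnom=-41.180; wc +0.157/-0.157 → slack +0.327/-0.327; half-tol=0.157, Σhalf²=0.053549
  +C: nom +25.710 → Σnom=-15.470; wc +0.100/-0.490 → slack +0.427/-0.817; half-tol=0.295, Σhalf²=0.140574
  -D: nom -23.000 → Σnom=-38.470; wc +0.439/-0.138 → slack +0.866/-0.955; half-tol=0.288, Σhalf²=0.223806
  -E: nom -17.300 → Σnom=-55.770; wc +0.410/-0.200 → slack +1.276/-1.155; half-tol=0.305, Σhalf²=0.316831
Nominal = -55.770. Worst-case = [-55.770 - 1.155, -55.770 + 1.276] = [-56.925, -54.494]. RSS = √0.316831 = 0.563.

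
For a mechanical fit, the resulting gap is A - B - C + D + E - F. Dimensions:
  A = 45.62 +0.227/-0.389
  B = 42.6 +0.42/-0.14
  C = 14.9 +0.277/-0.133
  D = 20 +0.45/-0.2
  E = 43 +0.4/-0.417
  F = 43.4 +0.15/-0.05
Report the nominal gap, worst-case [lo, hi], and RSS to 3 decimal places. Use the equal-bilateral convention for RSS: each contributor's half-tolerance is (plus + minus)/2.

Stack each dimension's contribution:
  +A: nom +45.620 → Σnom=45.620; wc +0.227/-0.389 → slack +0.227/-0.389; half-tol=0.308, Σhalf²=0.094864
  -B: nom -42.600 → Σnom=3.020; wc +0.140/-0.420 → slack +0.367/-0.809; half-tol=0.280, Σhalf²=0.173264
  -C: nom -14.900 → Σnom=-11.880; wc +0.133/-0.277 → slack +0.500/-1.086; half-tol=0.205, Σhalf²=0.215289
  +D: nom +20.000 → Σnom=8.120; wc +0.450/-0.200 → slack +0.950/-1.286; half-tol=0.325, Σhalf²=0.320914
  +E: nom +43.000 → Σnom=51.120; wc +0.400/-0.417 → slack +1.350/-1.703; half-tol=0.408, Σhalf²=0.487786
  -F: nom -43.400 → Σnom=7.720; wc +0.050/-0.150 → slack +1.400/-1.853; half-tol=0.100, Σhalf²=0.497786
Nominal = 7.720. Worst-case = [7.720 - 1.853, 7.720 + 1.400] = [5.867, 9.120]. RSS = √0.497786 = 0.706.

nominal=7.720 wc=[5.867,9.120] rss=0.706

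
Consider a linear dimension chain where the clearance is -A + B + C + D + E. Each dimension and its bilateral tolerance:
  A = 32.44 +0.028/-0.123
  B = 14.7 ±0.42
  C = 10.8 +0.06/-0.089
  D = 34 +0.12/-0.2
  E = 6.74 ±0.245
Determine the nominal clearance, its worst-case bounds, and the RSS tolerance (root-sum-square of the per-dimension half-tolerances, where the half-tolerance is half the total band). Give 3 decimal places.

nominal=33.800 wc=[32.818,34.768] rss=0.523

Stack each dimension's contribution:
  -A: nom -32.440 → Σnom=-32.440; wc +0.123/-0.028 → slack +0.123/-0.028; half-tol=0.075, Σhalf²=0.005700
  +B: nom +14.700 → Σnom=-17.740; wc +0.420/-0.420 → slack +0.543/-0.448; half-tol=0.420, Σhalf²=0.182100
  +C: nom +10.800 → Σnom=-6.940; wc +0.060/-0.089 → slack +0.603/-0.537; half-tol=0.074, Σhalf²=0.187650
  +D: nom +34.000 → Σnom=27.060; wc +0.120/-0.200 → slack +0.723/-0.737; half-tol=0.160, Σhalf²=0.213250
  +E: nom +6.740 → Σnom=33.800; wc +0.245/-0.245 → slack +0.968/-0.982; half-tol=0.245, Σhalf²=0.273276
Nominal = 33.800. Worst-case = [33.800 - 0.982, 33.800 + 0.968] = [32.818, 34.768]. RSS = √0.273276 = 0.523.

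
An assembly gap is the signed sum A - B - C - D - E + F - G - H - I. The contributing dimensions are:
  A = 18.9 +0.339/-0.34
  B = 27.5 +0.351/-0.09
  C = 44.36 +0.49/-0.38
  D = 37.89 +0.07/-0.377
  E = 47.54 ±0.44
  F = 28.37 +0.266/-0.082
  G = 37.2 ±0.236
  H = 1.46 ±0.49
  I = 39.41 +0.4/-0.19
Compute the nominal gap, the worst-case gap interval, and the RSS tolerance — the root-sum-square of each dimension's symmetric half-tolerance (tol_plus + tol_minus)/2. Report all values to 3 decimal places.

Stack each dimension's contribution:
  +A: nom +18.900 → Σnom=18.900; wc +0.339/-0.340 → slack +0.339/-0.340; half-tol=0.340, Σhalf²=0.115260
  -B: nom -27.500 → Σnom=-8.600; wc +0.090/-0.351 → slack +0.429/-0.691; half-tol=0.220, Σhalf²=0.163881
  -C: nom -44.360 → Σnom=-52.960; wc +0.380/-0.490 → slack +0.809/-1.181; half-tol=0.435, Σhalf²=0.353106
  -D: nom -37.890 → Σnom=-90.850; wc +0.377/-0.070 → slack +1.186/-1.251; half-tol=0.224, Σhalf²=0.403058
  -E: nom -47.540 → Σnom=-138.390; wc +0.440/-0.440 → slack +1.626/-1.691; half-tol=0.440, Σhalf²=0.596658
  +F: nom +28.370 → Σnom=-110.020; wc +0.266/-0.082 → slack +1.892/-1.773; half-tol=0.174, Σhalf²=0.626934
  -G: nom -37.200 → Σnom=-147.220; wc +0.236/-0.236 → slack +2.128/-2.009; half-tol=0.236, Σhalf²=0.682630
  -H: nom -1.460 → Σnom=-148.680; wc +0.490/-0.490 → slack +2.618/-2.499; half-tol=0.490, Σhalf²=0.922730
  -I: nom -39.410 → Σnom=-188.090; wc +0.190/-0.400 → slack +2.808/-2.899; half-tol=0.295, Σhalf²=1.009755
Nominal = -188.090. Worst-case = [-188.090 - 2.899, -188.090 + 2.808] = [-190.989, -185.282]. RSS = √1.009755 = 1.005.

nominal=-188.090 wc=[-190.989,-185.282] rss=1.005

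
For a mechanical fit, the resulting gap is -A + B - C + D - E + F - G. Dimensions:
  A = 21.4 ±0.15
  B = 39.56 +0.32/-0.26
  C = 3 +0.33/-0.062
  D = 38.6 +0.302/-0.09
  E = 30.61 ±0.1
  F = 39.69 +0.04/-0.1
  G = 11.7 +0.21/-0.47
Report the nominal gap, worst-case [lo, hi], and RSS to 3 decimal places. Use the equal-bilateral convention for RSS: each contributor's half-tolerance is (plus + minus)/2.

nominal=51.140 wc=[49.900,52.584] rss=0.560

Stack each dimension's contribution:
  -A: nom -21.400 → Σnom=-21.400; wc +0.150/-0.150 → slack +0.150/-0.150; half-tol=0.150, Σhalf²=0.022500
  +B: nom +39.560 → Σnom=18.160; wc +0.320/-0.260 → slack +0.470/-0.410; half-tol=0.290, Σhalf²=0.106600
  -C: nom -3.000 → Σnom=15.160; wc +0.062/-0.330 → slack +0.532/-0.740; half-tol=0.196, Σhalf²=0.145016
  +D: nom +38.600 → Σnom=53.760; wc +0.302/-0.090 → slack +0.834/-0.830; half-tol=0.196, Σhalf²=0.183432
  -E: nom -30.610 → Σnom=23.150; wc +0.100/-0.100 → slack +0.934/-0.930; half-tol=0.100, Σhalf²=0.193432
  +F: nom +39.690 → Σnom=62.840; wc +0.040/-0.100 → slack +0.974/-1.030; half-tol=0.070, Σhalf²=0.198332
  -G: nom -11.700 → Σnom=51.140; wc +0.470/-0.210 → slack +1.444/-1.240; half-tol=0.340, Σhalf²=0.313932
Nominal = 51.140. Worst-case = [51.140 - 1.240, 51.140 + 1.444] = [49.900, 52.584]. RSS = √0.313932 = 0.560.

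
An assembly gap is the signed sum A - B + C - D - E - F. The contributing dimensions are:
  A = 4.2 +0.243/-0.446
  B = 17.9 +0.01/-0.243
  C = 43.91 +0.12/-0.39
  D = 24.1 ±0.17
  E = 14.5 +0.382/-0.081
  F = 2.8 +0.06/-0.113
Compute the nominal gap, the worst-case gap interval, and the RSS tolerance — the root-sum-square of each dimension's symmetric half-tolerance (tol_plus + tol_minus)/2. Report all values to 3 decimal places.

Stack each dimension's contribution:
  +A: nom +4.200 → Σnom=4.200; wc +0.243/-0.446 → slack +0.243/-0.446; half-tol=0.345, Σhalf²=0.118680
  -B: nom -17.900 → Σnom=-13.700; wc +0.243/-0.010 → slack +0.486/-0.456; half-tol=0.127, Σhalf²=0.134683
  +C: nom +43.910 → Σnom=30.210; wc +0.120/-0.390 → slack +0.606/-0.846; half-tol=0.255, Σhalf²=0.199708
  -D: nom -24.100 → Σnom=6.110; wc +0.170/-0.170 → slack +0.776/-1.016; half-tol=0.170, Σhalf²=0.228608
  -E: nom -14.500 → Σnom=-8.390; wc +0.081/-0.382 → slack +0.857/-1.398; half-tol=0.232, Σhalf²=0.282200
  -F: nom -2.800 → Σnom=-11.190; wc +0.113/-0.060 → slack +0.970/-1.458; half-tol=0.086, Σhalf²=0.289682
Nominal = -11.190. Worst-case = [-11.190 - 1.458, -11.190 + 0.970] = [-12.648, -10.220]. RSS = √0.289682 = 0.538.

nominal=-11.190 wc=[-12.648,-10.220] rss=0.538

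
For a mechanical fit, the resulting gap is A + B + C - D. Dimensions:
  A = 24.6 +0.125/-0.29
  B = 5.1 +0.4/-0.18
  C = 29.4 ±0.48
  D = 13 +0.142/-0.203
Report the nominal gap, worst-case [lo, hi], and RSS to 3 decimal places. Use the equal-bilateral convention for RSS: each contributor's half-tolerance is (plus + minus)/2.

Stack each dimension's contribution:
  +A: nom +24.600 → Σnom=24.600; wc +0.125/-0.290 → slack +0.125/-0.290; half-tol=0.207, Σhalf²=0.043056
  +B: nom +5.100 → Σnom=29.700; wc +0.400/-0.180 → slack +0.525/-0.470; half-tol=0.290, Σhalf²=0.127156
  +C: nom +29.400 → Σnom=59.100; wc +0.480/-0.480 → slack +1.005/-0.950; half-tol=0.480, Σhalf²=0.357556
  -D: nom -13.000 → Σnom=46.100; wc +0.203/-0.142 → slack +1.208/-1.092; half-tol=0.172, Σhalf²=0.387313
Nominal = 46.100. Worst-case = [46.100 - 1.092, 46.100 + 1.208] = [45.008, 47.308]. RSS = √0.387313 = 0.622.

nominal=46.100 wc=[45.008,47.308] rss=0.622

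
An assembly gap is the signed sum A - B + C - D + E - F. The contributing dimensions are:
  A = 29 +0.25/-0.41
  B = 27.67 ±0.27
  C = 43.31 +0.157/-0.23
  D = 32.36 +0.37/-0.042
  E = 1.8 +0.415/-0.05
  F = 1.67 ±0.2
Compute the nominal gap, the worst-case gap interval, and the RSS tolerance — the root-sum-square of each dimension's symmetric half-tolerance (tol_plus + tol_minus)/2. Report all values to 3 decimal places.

nominal=12.410 wc=[10.880,13.744] rss=0.596

Stack each dimension's contribution:
  +A: nom +29.000 → Σnom=29.000; wc +0.250/-0.410 → slack +0.250/-0.410; half-tol=0.330, Σhalf²=0.108900
  -B: nom -27.670 → Σnom=1.330; wc +0.270/-0.270 → slack +0.520/-0.680; half-tol=0.270, Σhalf²=0.181800
  +C: nom +43.310 → Σnom=44.640; wc +0.157/-0.230 → slack +0.677/-0.910; half-tol=0.194, Σhalf²=0.219242
  -D: nom -32.360 → Σnom=12.280; wc +0.042/-0.370 → slack +0.719/-1.280; half-tol=0.206, Σhalf²=0.261678
  +E: nom +1.800 → Σnom=14.080; wc +0.415/-0.050 → slack +1.134/-1.330; half-tol=0.232, Σhalf²=0.315734
  -F: nom -1.670 → Σnom=12.410; wc +0.200/-0.200 → slack +1.334/-1.530; half-tol=0.200, Σhalf²=0.355734
Nominal = 12.410. Worst-case = [12.410 - 1.530, 12.410 + 1.334] = [10.880, 13.744]. RSS = √0.355734 = 0.596.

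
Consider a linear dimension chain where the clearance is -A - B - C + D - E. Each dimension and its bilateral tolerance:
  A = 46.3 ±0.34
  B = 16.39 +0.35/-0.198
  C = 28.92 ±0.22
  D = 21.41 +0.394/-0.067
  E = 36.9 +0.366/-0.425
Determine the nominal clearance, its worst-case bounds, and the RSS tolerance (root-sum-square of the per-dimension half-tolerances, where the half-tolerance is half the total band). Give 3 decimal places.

nominal=-107.100 wc=[-108.443,-105.523] rss=0.670

Stack each dimension's contribution:
  -A: nom -46.300 → Σnom=-46.300; wc +0.340/-0.340 → slack +0.340/-0.340; half-tol=0.340, Σhalf²=0.115600
  -B: nom -16.390 → Σnom=-62.690; wc +0.198/-0.350 → slack +0.538/-0.690; half-tol=0.274, Σhalf²=0.190676
  -C: nom -28.920 → Σnom=-91.610; wc +0.220/-0.220 → slack +0.758/-0.910; half-tol=0.220, Σhalf²=0.239076
  +D: nom +21.410 → Σnom=-70.200; wc +0.394/-0.067 → slack +1.152/-0.977; half-tol=0.231, Σhalf²=0.292206
  -E: nom -36.900 → Σnom=-107.100; wc +0.425/-0.366 → slack +1.577/-1.343; half-tol=0.395, Σhalf²=0.448627
Nominal = -107.100. Worst-case = [-107.100 - 1.343, -107.100 + 1.577] = [-108.443, -105.523]. RSS = √0.448627 = 0.670.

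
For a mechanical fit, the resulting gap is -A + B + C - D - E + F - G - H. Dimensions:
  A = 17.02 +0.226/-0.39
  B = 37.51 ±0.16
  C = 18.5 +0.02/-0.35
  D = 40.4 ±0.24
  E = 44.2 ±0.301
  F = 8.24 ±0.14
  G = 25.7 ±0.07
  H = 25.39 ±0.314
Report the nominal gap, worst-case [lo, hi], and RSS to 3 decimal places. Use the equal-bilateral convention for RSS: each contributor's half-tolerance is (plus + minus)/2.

nominal=-88.460 wc=[-90.261,-86.825] rss=0.653

Stack each dimension's contribution:
  -A: nom -17.020 → Σnom=-17.020; wc +0.390/-0.226 → slack +0.390/-0.226; half-tol=0.308, Σhalf²=0.094864
  +B: nom +37.510 → Σnom=20.490; wc +0.160/-0.160 → slack +0.550/-0.386; half-tol=0.160, Σhalf²=0.120464
  +C: nom +18.500 → Σnom=38.990; wc +0.020/-0.350 → slack +0.570/-0.736; half-tol=0.185, Σhalf²=0.154689
  -D: nom -40.400 → Σnom=-1.410; wc +0.240/-0.240 → slack +0.810/-0.976; half-tol=0.240, Σhalf²=0.212289
  -E: nom -44.200 → Σnom=-45.610; wc +0.301/-0.301 → slack +1.111/-1.277; half-tol=0.301, Σhalf²=0.302890
  +F: nom +8.240 → Σnom=-37.370; wc +0.140/-0.140 → slack +1.251/-1.417; half-tol=0.140, Σhalf²=0.322490
  -G: nom -25.700 → Σnom=-63.070; wc +0.070/-0.070 → slack +1.321/-1.487; half-tol=0.070, Σhalf²=0.327390
  -H: nom -25.390 → Σnom=-88.460; wc +0.314/-0.314 → slack +1.635/-1.801; half-tol=0.314, Σhalf²=0.425986
Nominal = -88.460. Worst-case = [-88.460 - 1.801, -88.460 + 1.635] = [-90.261, -86.825]. RSS = √0.425986 = 0.653.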